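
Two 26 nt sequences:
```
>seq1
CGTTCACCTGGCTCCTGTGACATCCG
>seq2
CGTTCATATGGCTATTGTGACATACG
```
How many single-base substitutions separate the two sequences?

Mismatches (1-based): position 7: C→T; position 8: C→A; position 14: C→A; position 15: C→T; position 24: C→A.

5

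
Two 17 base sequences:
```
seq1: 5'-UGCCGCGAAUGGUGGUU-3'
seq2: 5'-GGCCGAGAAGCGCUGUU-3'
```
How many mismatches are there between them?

The sequences differ at positions 1, 6, 10, 11, 13, 14 (1-based) — 6 in total.

6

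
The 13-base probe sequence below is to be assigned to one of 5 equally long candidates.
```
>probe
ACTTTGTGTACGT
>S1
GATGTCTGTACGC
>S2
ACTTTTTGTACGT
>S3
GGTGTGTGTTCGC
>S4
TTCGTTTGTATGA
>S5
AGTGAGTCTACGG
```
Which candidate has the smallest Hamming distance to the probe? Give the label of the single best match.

Hamming distances to probe — S1: 5; S2: 1; S3: 5; S4: 7; S5: 5.
Smallest is S2 with 1 mismatch.

S2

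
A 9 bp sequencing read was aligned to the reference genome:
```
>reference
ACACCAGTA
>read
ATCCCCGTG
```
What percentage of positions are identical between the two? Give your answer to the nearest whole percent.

56%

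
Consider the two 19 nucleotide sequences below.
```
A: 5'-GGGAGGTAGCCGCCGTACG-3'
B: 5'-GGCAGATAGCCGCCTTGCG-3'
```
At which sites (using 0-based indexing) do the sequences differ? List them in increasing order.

2, 5, 14, 16

Differences at site 2 (G→C), site 5 (G→A), site 14 (G→T), site 16 (A→G).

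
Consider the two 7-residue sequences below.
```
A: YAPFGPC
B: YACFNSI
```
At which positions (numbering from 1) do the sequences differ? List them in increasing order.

Scanning 1-based: 3: P/C; 5: G/N; 6: P/S; 7: C/I.

3, 5, 6, 7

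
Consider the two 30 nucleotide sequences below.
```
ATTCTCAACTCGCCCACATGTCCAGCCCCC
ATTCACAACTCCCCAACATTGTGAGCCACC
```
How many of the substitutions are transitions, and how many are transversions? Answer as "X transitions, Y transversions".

1 transition, 7 transversions

Transitions (purine↔purine or pyrimidine↔pyrimidine): 22 C→T.
Transversions (purine↔pyrimidine): 5 T→A, 12 G→C, 15 C→A, 20 G→T, 21 T→G, 23 C→G, 28 C→A.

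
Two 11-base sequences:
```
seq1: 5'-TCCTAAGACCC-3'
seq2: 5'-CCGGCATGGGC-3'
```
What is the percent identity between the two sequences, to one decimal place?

8 positions differ (1, 3, 4, 5, 7, 8, 9, 10), so 3 of 11 match: 3/11 = 27.27%.

27.3%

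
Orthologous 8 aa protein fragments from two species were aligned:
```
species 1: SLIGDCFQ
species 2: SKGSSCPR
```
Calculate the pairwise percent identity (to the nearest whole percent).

6 positions differ (2, 3, 4, 5, 7, 8), so 2 of 8 match: 2/8 = 25%.

25%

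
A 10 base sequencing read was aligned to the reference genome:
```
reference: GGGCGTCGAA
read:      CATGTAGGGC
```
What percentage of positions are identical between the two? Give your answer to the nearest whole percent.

Mismatches at positions 1, 2, 3, 4, 5, 6, 7, 9, 10 (1-based): 9 of 10.
Identical positions: 1/10 = 10% → 10%.

10%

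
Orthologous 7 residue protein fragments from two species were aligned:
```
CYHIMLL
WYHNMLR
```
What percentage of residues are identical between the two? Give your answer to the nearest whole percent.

3 positions differ (1, 4, 7), so 4 of 7 match: 4/7 = 57.14%.

57%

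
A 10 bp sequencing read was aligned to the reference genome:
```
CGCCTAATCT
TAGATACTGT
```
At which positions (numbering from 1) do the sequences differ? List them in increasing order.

Scanning 1-based: 1: C/T; 2: G/A; 3: C/G; 4: C/A; 7: A/C; 9: C/G.

1, 2, 3, 4, 7, 9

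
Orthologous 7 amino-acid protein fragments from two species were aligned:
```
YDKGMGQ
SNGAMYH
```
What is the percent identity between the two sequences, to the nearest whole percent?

Mismatches at positions 1, 2, 3, 4, 6, 7 (1-based): 6 of 7.
Identical positions: 1/7 = 14.29% → 14%.

14%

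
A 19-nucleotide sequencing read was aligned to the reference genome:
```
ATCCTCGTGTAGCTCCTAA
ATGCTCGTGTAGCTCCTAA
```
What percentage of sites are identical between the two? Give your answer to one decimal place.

94.7%

1 position differs (3), so 18 of 19 match: 18/19 = 94.74%.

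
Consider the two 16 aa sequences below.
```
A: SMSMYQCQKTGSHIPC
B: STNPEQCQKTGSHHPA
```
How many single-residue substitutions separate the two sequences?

The sequences differ at residues 2, 3, 4, 5, 14, 16 (1-based) — 6 in total.

6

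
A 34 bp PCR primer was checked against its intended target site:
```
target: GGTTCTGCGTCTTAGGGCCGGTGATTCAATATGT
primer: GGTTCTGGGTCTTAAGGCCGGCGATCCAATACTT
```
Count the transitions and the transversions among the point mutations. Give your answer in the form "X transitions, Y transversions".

4 transitions, 2 transversions

Mismatches (1-based):
site 8: C→G (pyrimidine→purine, transversion)
site 15: G→A (purine→purine, transition)
site 22: T→C (pyrimidine→pyrimidine, transition)
site 26: T→C (pyrimidine→pyrimidine, transition)
site 32: T→C (pyrimidine→pyrimidine, transition)
site 33: G→T (purine→pyrimidine, transversion)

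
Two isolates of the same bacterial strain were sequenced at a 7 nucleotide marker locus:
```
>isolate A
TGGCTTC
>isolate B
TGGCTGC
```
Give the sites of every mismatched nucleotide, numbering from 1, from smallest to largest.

6

Scanning 1-based: 6: T/G.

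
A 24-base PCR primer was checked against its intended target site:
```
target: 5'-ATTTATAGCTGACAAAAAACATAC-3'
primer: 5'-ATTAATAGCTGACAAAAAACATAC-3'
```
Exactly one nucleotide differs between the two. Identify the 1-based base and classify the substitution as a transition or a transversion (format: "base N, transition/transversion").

Base 4 changes T→A. T is a pyrimidine and A is a purine, so this is a transversion.

base 4, transversion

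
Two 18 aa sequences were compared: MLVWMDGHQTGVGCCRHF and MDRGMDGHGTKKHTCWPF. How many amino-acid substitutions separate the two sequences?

Comparing position by position, 10 positions differ: 2 (L/D), 3 (V/R), 4 (W/G), 9 (Q/G), 11 (G/K), 12 (V/K), 13 (G/H), 14 (C/T), 16 (R/W), 17 (H/P).

10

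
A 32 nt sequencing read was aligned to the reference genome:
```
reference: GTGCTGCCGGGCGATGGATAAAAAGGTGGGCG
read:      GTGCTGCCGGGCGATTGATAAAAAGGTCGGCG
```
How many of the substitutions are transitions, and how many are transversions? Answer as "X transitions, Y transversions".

Mismatches (1-based):
base 16: G→T (purine→pyrimidine, transversion)
base 28: G→C (purine→pyrimidine, transversion)

0 transitions, 2 transversions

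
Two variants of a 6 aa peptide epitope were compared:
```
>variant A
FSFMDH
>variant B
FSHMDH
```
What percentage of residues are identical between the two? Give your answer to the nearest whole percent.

83%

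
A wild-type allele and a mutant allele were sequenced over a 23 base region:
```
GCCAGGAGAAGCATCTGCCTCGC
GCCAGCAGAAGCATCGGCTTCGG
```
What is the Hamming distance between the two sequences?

Comparing position by position, 4 sites differ: 6 (G/C), 16 (T/G), 19 (C/T), 23 (C/G).

4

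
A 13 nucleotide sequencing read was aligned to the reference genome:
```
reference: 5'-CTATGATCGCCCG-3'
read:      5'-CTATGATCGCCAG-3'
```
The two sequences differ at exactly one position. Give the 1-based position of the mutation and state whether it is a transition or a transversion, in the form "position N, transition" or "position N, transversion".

Position 12 changes C→A. C is a pyrimidine and A is a purine, so this is a transversion.

position 12, transversion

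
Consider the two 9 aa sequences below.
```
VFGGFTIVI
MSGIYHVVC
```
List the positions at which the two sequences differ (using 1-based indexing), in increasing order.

Differences at position 1 (V→M), position 2 (F→S), position 4 (G→I), position 5 (F→Y), position 6 (T→H), position 7 (I→V), position 9 (I→C).

1, 2, 4, 5, 6, 7, 9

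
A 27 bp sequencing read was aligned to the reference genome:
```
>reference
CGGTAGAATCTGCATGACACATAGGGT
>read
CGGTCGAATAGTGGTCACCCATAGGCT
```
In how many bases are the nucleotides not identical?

9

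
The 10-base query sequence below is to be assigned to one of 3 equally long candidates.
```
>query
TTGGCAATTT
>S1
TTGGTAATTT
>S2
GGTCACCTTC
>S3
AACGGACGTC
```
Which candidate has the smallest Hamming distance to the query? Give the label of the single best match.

S1

Hamming distances to query — S1: 1; S2: 8; S3: 7.
Smallest is S1 with 1 mismatch.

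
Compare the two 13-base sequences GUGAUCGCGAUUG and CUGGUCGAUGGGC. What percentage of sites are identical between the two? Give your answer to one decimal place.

38.5%

8 positions differ (1, 4, 8, 9, 10, 11, 12, 13), so 5 of 13 match: 5/13 = 38.46%.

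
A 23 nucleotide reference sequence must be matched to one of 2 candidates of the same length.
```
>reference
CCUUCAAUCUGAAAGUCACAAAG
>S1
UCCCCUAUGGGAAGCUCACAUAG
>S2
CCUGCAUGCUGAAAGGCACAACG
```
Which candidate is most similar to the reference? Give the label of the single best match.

S2

S1 differs at 9 positions; S2 differs at 5 positions. The closest is S2.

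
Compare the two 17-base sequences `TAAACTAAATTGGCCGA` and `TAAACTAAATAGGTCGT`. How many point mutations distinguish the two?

3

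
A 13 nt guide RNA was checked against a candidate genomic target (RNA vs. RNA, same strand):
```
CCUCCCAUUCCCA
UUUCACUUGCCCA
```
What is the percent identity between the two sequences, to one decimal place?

61.5%

5 positions differ (1, 2, 5, 7, 9), so 8 of 13 match: 8/13 = 61.54%.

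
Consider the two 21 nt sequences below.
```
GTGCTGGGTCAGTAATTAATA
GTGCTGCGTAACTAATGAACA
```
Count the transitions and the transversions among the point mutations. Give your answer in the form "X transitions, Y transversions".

1 transition, 4 transversions

Mismatches (1-based):
base 7: G→C (purine→pyrimidine, transversion)
base 10: C→A (pyrimidine→purine, transversion)
base 12: G→C (purine→pyrimidine, transversion)
base 17: T→G (pyrimidine→purine, transversion)
base 20: T→C (pyrimidine→pyrimidine, transition)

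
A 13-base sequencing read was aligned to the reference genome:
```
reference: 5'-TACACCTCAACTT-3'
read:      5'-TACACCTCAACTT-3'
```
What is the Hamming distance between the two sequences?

No positions differ; the sequences are identical.

0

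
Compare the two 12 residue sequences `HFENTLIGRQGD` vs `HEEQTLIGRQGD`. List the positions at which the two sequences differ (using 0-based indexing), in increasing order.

Differences at position 1 (F→E), position 3 (N→Q).

1, 3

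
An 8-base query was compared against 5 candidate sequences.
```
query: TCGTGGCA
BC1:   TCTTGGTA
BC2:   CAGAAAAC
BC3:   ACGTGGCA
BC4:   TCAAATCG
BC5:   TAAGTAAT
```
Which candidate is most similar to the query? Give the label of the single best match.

Hamming distances to query — BC1: 2; BC2: 7; BC3: 1; BC4: 5; BC5: 7.
Smallest is BC3 with 1 mismatch.

BC3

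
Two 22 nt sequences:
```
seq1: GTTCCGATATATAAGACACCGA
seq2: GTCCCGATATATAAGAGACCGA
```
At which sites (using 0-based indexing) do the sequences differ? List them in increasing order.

Scanning 0-based: 2: T/C; 16: C/G.

2, 16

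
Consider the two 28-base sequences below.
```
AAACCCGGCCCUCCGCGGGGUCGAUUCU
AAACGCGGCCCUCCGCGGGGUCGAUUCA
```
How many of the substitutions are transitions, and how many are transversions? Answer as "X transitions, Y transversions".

0 transitions, 2 transversions

Mismatches (1-based):
position 5: C→G (pyrimidine→purine, transversion)
position 28: U→A (pyrimidine→purine, transversion)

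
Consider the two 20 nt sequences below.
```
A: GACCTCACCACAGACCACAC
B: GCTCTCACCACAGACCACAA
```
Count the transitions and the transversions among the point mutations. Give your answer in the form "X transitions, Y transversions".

1 transition, 2 transversions

Mismatches (1-based):
base 2: A→C (purine→pyrimidine, transversion)
base 3: C→T (pyrimidine→pyrimidine, transition)
base 20: C→A (pyrimidine→purine, transversion)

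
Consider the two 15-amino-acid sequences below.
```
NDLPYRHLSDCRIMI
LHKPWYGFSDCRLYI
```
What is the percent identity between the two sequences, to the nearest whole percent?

9 positions differ (1, 2, 3, 5, 6, 7, 8, 13, 14), so 6 of 15 match: 6/15 = 40%.

40%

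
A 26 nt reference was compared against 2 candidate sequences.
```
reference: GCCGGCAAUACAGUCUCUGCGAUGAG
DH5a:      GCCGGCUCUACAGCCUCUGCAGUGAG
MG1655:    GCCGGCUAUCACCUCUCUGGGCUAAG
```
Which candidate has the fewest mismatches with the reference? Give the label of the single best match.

DH5a

Hamming distances to reference — DH5a: 5; MG1655: 8.
Smallest is DH5a with 5 mismatches.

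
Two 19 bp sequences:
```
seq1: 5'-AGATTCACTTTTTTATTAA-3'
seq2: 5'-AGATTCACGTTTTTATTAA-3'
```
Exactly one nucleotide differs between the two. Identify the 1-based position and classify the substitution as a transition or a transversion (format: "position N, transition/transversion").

position 9, transversion

The sequences differ only at position 9: T→G (pyrimidine→purine), a transversion.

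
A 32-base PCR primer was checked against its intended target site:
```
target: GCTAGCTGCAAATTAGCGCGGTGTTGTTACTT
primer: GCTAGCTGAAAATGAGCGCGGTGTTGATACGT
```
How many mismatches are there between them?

4

The sequences differ at bases 9, 14, 27, 31 (1-based) — 4 in total.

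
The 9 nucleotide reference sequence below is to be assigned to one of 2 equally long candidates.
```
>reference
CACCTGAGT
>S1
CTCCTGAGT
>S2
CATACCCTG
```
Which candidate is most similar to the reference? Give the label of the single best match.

S1

Hamming distances to reference — S1: 1; S2: 7.
Smallest is S1 with 1 mismatch.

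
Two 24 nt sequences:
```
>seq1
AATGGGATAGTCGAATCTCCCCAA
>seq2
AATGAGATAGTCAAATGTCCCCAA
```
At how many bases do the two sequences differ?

Mismatches (1-based): base 5: G→A; base 13: G→A; base 17: C→G.

3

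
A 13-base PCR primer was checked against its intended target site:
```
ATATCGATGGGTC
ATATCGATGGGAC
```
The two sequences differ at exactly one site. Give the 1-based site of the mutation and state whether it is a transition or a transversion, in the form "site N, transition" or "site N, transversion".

Site 12 changes T→A. T is a pyrimidine and A is a purine, so this is a transversion.

site 12, transversion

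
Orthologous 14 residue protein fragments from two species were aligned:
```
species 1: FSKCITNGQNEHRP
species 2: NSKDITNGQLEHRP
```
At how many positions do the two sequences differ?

3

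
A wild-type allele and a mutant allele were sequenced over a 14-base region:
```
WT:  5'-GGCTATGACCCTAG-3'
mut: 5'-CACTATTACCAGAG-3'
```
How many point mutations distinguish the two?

5

Mismatches (1-based): base 1: G→C; base 2: G→A; base 7: G→T; base 11: C→A; base 12: T→G.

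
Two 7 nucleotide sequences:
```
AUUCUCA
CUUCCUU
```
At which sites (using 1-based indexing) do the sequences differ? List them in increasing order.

1, 5, 6, 7

Scanning 1-based: 1: A/C; 5: U/C; 6: C/U; 7: A/U.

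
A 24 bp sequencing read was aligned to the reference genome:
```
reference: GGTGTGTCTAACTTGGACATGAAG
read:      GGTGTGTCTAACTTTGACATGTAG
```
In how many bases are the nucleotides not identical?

Mismatches (1-based): base 15: G→T; base 22: A→T.

2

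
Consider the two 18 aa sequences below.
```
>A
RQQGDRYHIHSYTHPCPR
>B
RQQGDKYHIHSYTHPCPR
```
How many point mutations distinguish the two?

1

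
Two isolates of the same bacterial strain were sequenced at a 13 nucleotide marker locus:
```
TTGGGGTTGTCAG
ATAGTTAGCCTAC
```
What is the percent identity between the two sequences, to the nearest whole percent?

23%

Mismatches at positions 1, 3, 5, 6, 7, 8, 9, 10, 11, 13 (1-based): 10 of 13.
Identical positions: 3/13 = 23.08% → 23%.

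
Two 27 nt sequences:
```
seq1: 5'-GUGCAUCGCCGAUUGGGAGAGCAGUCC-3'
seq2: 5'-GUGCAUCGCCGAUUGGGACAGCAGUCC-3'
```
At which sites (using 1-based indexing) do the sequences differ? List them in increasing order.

19

Scanning 1-based: 19: G/C.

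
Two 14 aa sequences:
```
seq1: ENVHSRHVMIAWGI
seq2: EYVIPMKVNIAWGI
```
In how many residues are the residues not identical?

Comparing position by position, 6 residues differ: 2 (N/Y), 4 (H/I), 5 (S/P), 6 (R/M), 7 (H/K), 9 (M/N).

6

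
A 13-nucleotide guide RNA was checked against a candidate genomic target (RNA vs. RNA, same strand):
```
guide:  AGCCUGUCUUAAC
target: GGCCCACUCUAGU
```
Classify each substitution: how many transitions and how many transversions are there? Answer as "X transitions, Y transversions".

Transitions (purine↔purine or pyrimidine↔pyrimidine): 1 A→G, 5 U→C, 6 G→A, 7 U→C, 8 C→U, 9 U→C, 12 A→G, 13 C→U.
Transversions (purine↔pyrimidine): none.

8 transitions, 0 transversions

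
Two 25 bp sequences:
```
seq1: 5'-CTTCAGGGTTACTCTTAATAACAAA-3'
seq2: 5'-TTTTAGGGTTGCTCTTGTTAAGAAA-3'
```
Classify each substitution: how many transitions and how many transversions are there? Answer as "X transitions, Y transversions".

Mismatches (1-based):
site 1: C→T (pyrimidine→pyrimidine, transition)
site 4: C→T (pyrimidine→pyrimidine, transition)
site 11: A→G (purine→purine, transition)
site 17: A→G (purine→purine, transition)
site 18: A→T (purine→pyrimidine, transversion)
site 22: C→G (pyrimidine→purine, transversion)

4 transitions, 2 transversions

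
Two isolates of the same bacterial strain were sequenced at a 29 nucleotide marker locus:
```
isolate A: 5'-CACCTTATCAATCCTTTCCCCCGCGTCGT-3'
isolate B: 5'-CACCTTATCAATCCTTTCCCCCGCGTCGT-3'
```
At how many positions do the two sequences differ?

No positions differ; the sequences are identical.

0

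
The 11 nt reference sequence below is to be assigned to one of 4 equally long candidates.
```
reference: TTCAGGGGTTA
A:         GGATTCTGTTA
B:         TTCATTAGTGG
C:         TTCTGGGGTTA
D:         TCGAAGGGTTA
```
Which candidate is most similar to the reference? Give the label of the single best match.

C

A differs at 7 sites; B differs at 5 sites; C differs at 1 site; D differs at 3 sites. The closest is C.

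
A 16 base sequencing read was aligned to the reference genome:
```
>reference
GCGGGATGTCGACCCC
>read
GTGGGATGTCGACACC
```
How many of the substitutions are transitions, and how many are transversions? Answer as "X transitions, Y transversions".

1 transition, 1 transversion

Mismatches (1-based):
base 2: C→T (pyrimidine→pyrimidine, transition)
base 14: C→A (pyrimidine→purine, transversion)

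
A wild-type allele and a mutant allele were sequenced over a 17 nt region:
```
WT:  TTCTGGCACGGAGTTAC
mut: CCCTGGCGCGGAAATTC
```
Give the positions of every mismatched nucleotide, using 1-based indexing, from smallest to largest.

1, 2, 8, 13, 14, 16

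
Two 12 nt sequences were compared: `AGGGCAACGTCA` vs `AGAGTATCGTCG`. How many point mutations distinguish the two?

4

The sequences differ at bases 3, 5, 7, 12 (1-based) — 4 in total.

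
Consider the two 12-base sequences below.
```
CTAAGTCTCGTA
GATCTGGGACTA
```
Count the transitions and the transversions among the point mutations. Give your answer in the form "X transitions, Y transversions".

Transitions (purine↔purine or pyrimidine↔pyrimidine): none.
Transversions (purine↔pyrimidine): 1 C→G, 2 T→A, 3 A→T, 4 A→C, 5 G→T, 6 T→G, 7 C→G, 8 T→G, 9 C→A, 10 G→C.

0 transitions, 10 transversions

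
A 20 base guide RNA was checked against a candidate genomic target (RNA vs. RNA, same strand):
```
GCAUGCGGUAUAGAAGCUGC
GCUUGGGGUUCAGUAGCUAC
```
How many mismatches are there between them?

Comparing position by position, 6 positions differ: 3 (A/U), 6 (C/G), 10 (A/U), 11 (U/C), 14 (A/U), 19 (G/A).

6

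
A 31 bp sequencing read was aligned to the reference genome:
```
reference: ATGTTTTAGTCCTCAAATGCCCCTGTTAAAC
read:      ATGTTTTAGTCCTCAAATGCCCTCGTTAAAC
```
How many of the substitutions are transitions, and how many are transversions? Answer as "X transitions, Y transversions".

Transitions (purine↔purine or pyrimidine↔pyrimidine): 23 C→T, 24 T→C.
Transversions (purine↔pyrimidine): none.

2 transitions, 0 transversions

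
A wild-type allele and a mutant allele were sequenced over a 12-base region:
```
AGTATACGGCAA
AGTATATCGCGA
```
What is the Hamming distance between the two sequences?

3

The sequences differ at sites 7, 8, 11 (1-based) — 3 in total.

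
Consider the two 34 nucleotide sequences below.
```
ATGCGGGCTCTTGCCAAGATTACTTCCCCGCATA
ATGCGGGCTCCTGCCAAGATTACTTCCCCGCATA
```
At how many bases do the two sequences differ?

Comparing position by position, 1 base differs: 11 (T/C).

1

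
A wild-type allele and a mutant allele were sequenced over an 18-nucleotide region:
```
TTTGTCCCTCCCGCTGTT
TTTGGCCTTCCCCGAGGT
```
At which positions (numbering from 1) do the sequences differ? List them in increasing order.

5, 8, 13, 14, 15, 17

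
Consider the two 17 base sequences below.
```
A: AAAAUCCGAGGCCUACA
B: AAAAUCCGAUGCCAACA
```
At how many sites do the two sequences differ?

The sequences differ at sites 10, 14 (1-based) — 2 in total.

2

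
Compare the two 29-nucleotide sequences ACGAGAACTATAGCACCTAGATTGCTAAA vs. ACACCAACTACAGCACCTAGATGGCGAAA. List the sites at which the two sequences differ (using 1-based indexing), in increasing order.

3, 4, 5, 11, 23, 26

Differences at site 3 (G→A), site 4 (A→C), site 5 (G→C), site 11 (T→C), site 23 (T→G), site 26 (T→G).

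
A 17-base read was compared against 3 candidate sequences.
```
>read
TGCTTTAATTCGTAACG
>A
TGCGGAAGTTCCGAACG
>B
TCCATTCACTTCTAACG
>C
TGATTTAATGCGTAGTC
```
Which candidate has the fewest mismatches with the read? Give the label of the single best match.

C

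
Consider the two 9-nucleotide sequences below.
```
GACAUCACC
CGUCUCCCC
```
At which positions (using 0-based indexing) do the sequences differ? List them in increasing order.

Scanning 0-based: 0: G/C; 1: A/G; 2: C/U; 3: A/C; 6: A/C.

0, 1, 2, 3, 6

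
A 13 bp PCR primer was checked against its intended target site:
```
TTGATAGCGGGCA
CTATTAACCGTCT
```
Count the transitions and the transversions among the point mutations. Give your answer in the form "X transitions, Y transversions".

Mismatches (1-based):
base 1: T→C (pyrimidine→pyrimidine, transition)
base 3: G→A (purine→purine, transition)
base 4: A→T (purine→pyrimidine, transversion)
base 7: G→A (purine→purine, transition)
base 9: G→C (purine→pyrimidine, transversion)
base 11: G→T (purine→pyrimidine, transversion)
base 13: A→T (purine→pyrimidine, transversion)

3 transitions, 4 transversions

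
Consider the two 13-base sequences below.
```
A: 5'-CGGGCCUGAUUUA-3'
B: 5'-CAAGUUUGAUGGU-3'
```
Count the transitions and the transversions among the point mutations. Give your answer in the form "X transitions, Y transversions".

4 transitions, 3 transversions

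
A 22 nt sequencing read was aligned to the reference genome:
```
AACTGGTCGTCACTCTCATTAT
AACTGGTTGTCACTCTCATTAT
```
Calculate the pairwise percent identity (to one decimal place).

95.5%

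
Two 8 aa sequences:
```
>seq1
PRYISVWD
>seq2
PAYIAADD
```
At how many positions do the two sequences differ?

4

Mismatches (1-based): position 2: R→A; position 5: S→A; position 6: V→A; position 7: W→D.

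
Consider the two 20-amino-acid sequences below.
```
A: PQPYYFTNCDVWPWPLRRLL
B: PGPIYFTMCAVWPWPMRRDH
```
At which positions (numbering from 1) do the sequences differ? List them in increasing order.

2, 4, 8, 10, 16, 19, 20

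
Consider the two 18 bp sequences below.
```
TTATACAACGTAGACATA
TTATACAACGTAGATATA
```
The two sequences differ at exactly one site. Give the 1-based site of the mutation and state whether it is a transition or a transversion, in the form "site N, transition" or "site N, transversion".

site 15, transition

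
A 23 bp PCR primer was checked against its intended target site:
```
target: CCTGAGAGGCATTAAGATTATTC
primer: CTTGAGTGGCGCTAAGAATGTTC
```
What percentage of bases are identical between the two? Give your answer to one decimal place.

Mismatches at positions 2, 7, 11, 12, 18, 20 (1-based): 6 of 23.
Identical positions: 17/23 = 73.91% → 73.9%.

73.9%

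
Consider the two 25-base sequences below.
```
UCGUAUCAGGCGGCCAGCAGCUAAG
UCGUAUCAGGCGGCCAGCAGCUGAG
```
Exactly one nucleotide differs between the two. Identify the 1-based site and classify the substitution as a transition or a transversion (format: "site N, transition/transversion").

site 23, transition

Site 23 changes A→G. A is a purine and G is a purine, so this is a transition.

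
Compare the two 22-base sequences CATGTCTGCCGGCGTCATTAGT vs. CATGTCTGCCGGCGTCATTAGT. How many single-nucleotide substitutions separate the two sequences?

0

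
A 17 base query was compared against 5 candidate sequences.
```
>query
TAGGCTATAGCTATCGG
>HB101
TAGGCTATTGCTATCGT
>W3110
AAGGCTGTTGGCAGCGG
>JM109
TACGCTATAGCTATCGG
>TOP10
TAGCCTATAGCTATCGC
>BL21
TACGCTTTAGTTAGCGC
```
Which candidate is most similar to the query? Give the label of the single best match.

JM109

HB101 differs at 2 sites; W3110 differs at 6 sites; JM109 differs at 1 site; TOP10 differs at 2 sites; BL21 differs at 5 sites. The closest is JM109.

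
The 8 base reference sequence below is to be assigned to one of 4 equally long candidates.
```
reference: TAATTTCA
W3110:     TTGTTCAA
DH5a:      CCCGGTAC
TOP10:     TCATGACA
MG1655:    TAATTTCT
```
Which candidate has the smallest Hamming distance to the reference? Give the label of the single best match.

W3110 differs at 4 bases; DH5a differs at 7 bases; TOP10 differs at 3 bases; MG1655 differs at 1 base. The closest is MG1655.

MG1655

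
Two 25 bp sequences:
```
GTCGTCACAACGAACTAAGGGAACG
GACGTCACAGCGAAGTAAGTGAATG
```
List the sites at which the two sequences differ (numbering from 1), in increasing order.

2, 10, 15, 20, 24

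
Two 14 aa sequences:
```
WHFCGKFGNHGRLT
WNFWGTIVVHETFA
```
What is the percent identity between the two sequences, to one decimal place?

Mismatches at positions 2, 4, 6, 7, 8, 9, 11, 12, 13, 14 (1-based): 10 of 14.
Identical positions: 4/14 = 28.57% → 28.6%.

28.6%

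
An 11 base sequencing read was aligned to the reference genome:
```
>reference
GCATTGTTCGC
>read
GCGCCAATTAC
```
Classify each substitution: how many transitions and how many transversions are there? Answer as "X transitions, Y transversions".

6 transitions, 1 transversion

Mismatches (1-based):
base 3: A→G (purine→purine, transition)
base 4: T→C (pyrimidine→pyrimidine, transition)
base 5: T→C (pyrimidine→pyrimidine, transition)
base 6: G→A (purine→purine, transition)
base 7: T→A (pyrimidine→purine, transversion)
base 9: C→T (pyrimidine→pyrimidine, transition)
base 10: G→A (purine→purine, transition)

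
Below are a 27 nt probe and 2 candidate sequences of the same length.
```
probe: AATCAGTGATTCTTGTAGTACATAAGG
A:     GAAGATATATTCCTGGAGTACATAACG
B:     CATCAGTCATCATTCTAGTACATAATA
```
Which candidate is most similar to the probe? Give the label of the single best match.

Hamming distances to probe — A: 9; B: 7.
Smallest is B with 7 mismatches.

B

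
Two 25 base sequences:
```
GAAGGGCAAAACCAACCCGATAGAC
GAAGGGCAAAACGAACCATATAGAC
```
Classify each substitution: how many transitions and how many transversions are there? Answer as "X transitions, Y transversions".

0 transitions, 3 transversions

Transitions (purine↔purine or pyrimidine↔pyrimidine): none.
Transversions (purine↔pyrimidine): 13 C→G, 18 C→A, 19 G→T.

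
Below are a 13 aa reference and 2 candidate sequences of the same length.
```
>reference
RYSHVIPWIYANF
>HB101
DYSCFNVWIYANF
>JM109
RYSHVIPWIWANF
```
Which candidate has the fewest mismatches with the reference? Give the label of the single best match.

Hamming distances to reference — HB101: 5; JM109: 1.
Smallest is JM109 with 1 mismatch.

JM109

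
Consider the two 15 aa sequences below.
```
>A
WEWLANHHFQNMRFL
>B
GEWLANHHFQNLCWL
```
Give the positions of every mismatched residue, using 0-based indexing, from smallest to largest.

0, 11, 12, 13

Scanning 0-based: 0: W/G; 11: M/L; 12: R/C; 13: F/W.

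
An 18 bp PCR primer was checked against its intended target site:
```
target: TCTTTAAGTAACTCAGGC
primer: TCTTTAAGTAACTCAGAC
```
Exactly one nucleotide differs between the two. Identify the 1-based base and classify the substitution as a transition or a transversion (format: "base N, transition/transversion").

base 17, transition

Base 17 changes G→A. G is a purine and A is a purine, so this is a transition.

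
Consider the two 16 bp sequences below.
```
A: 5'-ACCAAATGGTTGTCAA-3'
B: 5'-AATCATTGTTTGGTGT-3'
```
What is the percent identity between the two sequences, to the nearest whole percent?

Mismatches at positions 2, 3, 4, 6, 9, 13, 14, 15, 16 (1-based): 9 of 16.
Identical positions: 7/16 = 43.75% → 44%.

44%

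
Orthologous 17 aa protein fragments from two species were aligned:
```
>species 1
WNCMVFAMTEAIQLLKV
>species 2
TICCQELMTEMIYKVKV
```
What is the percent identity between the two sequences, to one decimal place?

Mismatches at positions 1, 2, 4, 5, 6, 7, 11, 13, 14, 15 (1-based): 10 of 17.
Identical positions: 7/17 = 41.18% → 41.2%.

41.2%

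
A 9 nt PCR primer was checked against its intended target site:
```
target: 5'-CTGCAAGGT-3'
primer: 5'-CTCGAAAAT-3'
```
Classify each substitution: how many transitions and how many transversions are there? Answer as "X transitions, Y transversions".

2 transitions, 2 transversions

Transitions (purine↔purine or pyrimidine↔pyrimidine): 7 G→A, 8 G→A.
Transversions (purine↔pyrimidine): 3 G→C, 4 C→G.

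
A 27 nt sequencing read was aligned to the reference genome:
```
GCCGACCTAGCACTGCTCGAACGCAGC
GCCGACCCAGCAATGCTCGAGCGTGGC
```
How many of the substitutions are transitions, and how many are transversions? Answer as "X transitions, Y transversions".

4 transitions, 1 transversion

Transitions (purine↔purine or pyrimidine↔pyrimidine): 8 T→C, 21 A→G, 24 C→T, 25 A→G.
Transversions (purine↔pyrimidine): 13 C→A.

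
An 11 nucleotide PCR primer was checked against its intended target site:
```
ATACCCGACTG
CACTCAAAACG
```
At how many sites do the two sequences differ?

Comparing position by position, 8 sites differ: 1 (A/C), 2 (T/A), 3 (A/C), 4 (C/T), 6 (C/A), 7 (G/A), 9 (C/A), 10 (T/C).

8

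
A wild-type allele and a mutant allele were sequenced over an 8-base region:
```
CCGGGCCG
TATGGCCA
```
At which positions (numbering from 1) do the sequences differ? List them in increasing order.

Differences at position 1 (C→T), position 2 (C→A), position 3 (G→T), position 8 (G→A).

1, 2, 3, 8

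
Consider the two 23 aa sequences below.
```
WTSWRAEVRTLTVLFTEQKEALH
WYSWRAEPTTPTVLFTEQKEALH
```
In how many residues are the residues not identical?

4

Mismatches (1-based): residue 2: T→Y; residue 8: V→P; residue 9: R→T; residue 11: L→P.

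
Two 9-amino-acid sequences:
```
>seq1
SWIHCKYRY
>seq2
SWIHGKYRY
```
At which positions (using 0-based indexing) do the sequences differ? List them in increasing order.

4

Scanning 0-based: 4: C/G.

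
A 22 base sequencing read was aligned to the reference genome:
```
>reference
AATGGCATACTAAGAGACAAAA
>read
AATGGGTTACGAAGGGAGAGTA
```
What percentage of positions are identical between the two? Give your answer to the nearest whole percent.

68%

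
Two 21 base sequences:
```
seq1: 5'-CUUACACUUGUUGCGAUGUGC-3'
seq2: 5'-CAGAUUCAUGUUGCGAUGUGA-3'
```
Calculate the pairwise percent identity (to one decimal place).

6 positions differ (2, 3, 5, 6, 8, 21), so 15 of 21 match: 15/21 = 71.43%.

71.4%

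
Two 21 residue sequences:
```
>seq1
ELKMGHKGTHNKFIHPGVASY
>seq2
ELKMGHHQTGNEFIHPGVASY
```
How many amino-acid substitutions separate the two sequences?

4

The sequences differ at positions 7, 8, 10, 12 (1-based) — 4 in total.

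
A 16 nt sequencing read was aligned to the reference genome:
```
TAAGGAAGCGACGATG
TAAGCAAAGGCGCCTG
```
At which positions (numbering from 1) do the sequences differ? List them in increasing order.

Differences at position 5 (G→C), position 8 (G→A), position 9 (C→G), position 11 (A→C), position 12 (C→G), position 13 (G→C), position 14 (A→C).

5, 8, 9, 11, 12, 13, 14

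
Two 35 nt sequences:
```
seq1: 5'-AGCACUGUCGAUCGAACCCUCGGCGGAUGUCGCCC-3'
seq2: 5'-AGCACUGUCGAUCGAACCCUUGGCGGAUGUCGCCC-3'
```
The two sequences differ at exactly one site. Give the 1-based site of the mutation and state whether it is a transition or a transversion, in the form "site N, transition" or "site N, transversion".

Site 21 changes C→U. C is a pyrimidine and U is a pyrimidine, so this is a transition.

site 21, transition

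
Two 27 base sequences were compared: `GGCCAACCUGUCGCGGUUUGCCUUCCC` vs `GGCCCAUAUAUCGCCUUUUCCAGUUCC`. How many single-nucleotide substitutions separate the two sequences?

10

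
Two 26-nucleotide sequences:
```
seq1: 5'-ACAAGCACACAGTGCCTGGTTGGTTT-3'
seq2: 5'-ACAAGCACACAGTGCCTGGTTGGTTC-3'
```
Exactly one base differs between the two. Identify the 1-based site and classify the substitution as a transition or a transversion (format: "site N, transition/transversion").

site 26, transition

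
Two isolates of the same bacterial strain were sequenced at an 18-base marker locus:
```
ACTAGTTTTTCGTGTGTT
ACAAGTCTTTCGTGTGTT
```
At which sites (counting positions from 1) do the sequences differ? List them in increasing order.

Scanning 1-based: 3: T/A; 7: T/C.

3, 7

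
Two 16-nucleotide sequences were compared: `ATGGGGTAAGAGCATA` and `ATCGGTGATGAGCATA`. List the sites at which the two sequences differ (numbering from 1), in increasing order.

Scanning 1-based: 3: G/C; 6: G/T; 7: T/G; 9: A/T.

3, 6, 7, 9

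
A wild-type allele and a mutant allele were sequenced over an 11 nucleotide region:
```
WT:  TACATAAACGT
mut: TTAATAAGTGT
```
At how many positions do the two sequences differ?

4

The sequences differ at positions 2, 3, 8, 9 (1-based) — 4 in total.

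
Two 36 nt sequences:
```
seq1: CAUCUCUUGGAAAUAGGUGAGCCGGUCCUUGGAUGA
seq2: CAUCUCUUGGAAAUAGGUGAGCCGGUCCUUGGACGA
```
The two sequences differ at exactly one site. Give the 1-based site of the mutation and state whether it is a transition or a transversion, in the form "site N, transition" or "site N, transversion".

site 34, transition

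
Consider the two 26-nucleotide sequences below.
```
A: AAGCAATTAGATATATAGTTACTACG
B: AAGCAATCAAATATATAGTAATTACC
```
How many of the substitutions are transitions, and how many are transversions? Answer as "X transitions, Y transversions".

3 transitions, 2 transversions

Transitions (purine↔purine or pyrimidine↔pyrimidine): 8 T→C, 10 G→A, 22 C→T.
Transversions (purine↔pyrimidine): 20 T→A, 26 G→C.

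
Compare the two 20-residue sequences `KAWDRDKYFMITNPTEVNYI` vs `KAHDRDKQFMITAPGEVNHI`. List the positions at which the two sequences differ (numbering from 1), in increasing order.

3, 8, 13, 15, 19

Scanning 1-based: 3: W/H; 8: Y/Q; 13: N/A; 15: T/G; 19: Y/H.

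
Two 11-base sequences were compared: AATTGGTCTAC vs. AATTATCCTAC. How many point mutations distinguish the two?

Mismatches (1-based): site 5: G→A; site 6: G→T; site 7: T→C.

3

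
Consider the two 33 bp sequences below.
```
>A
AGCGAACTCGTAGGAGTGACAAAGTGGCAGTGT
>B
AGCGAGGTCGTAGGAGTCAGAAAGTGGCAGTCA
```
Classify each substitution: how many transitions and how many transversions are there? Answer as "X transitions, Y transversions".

1 transition, 5 transversions

Transitions (purine↔purine or pyrimidine↔pyrimidine): 6 A→G.
Transversions (purine↔pyrimidine): 7 C→G, 18 G→C, 20 C→G, 32 G→C, 33 T→A.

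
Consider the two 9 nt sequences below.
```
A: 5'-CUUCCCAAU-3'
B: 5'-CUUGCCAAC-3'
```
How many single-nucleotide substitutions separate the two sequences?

2

Comparing position by position, 2 positions differ: 4 (C/G), 9 (U/C).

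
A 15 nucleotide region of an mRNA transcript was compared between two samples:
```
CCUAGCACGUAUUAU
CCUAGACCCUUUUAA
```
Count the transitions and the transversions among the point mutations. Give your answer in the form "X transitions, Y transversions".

0 transitions, 5 transversions

Transitions (purine↔purine or pyrimidine↔pyrimidine): none.
Transversions (purine↔pyrimidine): 6 C→A, 7 A→C, 9 G→C, 11 A→U, 15 U→A.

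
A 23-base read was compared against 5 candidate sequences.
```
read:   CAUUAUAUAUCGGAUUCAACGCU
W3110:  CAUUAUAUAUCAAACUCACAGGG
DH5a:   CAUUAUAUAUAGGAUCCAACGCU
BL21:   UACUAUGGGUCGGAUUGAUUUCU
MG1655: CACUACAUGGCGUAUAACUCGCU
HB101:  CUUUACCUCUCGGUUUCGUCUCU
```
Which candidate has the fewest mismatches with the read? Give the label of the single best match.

DH5a

Hamming distances to read — W3110: 7; DH5a: 2; BL21: 9; MG1655: 9; HB101: 8.
Smallest is DH5a with 2 mismatches.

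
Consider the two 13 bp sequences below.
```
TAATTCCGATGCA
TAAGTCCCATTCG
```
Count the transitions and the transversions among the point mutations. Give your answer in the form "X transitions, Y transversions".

1 transition, 3 transversions

Transitions (purine↔purine or pyrimidine↔pyrimidine): 13 A→G.
Transversions (purine↔pyrimidine): 4 T→G, 8 G→C, 11 G→T.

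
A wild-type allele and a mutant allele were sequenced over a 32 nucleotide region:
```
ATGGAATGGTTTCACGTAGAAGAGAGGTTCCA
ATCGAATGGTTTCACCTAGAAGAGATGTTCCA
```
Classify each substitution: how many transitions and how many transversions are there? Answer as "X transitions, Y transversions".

0 transitions, 3 transversions

Mismatches (1-based):
site 3: G→C (purine→pyrimidine, transversion)
site 16: G→C (purine→pyrimidine, transversion)
site 26: G→T (purine→pyrimidine, transversion)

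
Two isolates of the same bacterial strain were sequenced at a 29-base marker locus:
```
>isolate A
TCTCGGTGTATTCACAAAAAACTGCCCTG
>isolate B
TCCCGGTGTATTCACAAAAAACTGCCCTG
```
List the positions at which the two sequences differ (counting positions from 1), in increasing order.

3

Scanning 1-based: 3: T/C.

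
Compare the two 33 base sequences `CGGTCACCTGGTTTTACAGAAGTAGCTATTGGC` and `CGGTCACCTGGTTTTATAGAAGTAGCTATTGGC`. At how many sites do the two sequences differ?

Comparing position by position, 1 site differs: 17 (C/T).

1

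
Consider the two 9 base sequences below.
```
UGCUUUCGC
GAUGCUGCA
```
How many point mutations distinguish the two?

8

Comparing position by position, 8 bases differ: 1 (U/G), 2 (G/A), 3 (C/U), 4 (U/G), 5 (U/C), 7 (C/G), 8 (G/C), 9 (C/A).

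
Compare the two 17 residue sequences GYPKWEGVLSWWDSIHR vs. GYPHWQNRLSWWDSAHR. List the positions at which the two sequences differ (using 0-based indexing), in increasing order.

3, 5, 6, 7, 14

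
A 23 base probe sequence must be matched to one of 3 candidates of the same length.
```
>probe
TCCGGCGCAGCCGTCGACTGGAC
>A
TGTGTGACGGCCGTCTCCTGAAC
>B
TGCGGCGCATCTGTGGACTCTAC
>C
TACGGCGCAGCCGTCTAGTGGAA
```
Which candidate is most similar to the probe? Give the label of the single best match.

Hamming distances to probe — A: 9; B: 6; C: 4.
Smallest is C with 4 mismatches.

C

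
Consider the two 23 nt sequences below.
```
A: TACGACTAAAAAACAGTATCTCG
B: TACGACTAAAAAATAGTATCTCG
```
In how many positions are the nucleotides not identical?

Comparing position by position, 1 position differs: 14 (C/T).

1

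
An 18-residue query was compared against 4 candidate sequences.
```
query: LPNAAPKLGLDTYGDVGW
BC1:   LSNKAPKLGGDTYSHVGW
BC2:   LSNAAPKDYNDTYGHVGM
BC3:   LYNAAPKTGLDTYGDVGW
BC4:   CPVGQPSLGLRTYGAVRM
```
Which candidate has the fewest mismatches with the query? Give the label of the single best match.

BC3

BC1 differs at 5 positions; BC2 differs at 6 positions; BC3 differs at 2 positions; BC4 differs at 9 positions. The closest is BC3.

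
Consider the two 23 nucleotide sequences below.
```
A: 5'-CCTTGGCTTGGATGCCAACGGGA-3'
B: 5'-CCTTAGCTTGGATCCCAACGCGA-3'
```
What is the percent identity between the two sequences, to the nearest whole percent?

87%

Mismatches at positions 5, 14, 21 (1-based): 3 of 23.
Identical positions: 20/23 = 86.96% → 87%.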